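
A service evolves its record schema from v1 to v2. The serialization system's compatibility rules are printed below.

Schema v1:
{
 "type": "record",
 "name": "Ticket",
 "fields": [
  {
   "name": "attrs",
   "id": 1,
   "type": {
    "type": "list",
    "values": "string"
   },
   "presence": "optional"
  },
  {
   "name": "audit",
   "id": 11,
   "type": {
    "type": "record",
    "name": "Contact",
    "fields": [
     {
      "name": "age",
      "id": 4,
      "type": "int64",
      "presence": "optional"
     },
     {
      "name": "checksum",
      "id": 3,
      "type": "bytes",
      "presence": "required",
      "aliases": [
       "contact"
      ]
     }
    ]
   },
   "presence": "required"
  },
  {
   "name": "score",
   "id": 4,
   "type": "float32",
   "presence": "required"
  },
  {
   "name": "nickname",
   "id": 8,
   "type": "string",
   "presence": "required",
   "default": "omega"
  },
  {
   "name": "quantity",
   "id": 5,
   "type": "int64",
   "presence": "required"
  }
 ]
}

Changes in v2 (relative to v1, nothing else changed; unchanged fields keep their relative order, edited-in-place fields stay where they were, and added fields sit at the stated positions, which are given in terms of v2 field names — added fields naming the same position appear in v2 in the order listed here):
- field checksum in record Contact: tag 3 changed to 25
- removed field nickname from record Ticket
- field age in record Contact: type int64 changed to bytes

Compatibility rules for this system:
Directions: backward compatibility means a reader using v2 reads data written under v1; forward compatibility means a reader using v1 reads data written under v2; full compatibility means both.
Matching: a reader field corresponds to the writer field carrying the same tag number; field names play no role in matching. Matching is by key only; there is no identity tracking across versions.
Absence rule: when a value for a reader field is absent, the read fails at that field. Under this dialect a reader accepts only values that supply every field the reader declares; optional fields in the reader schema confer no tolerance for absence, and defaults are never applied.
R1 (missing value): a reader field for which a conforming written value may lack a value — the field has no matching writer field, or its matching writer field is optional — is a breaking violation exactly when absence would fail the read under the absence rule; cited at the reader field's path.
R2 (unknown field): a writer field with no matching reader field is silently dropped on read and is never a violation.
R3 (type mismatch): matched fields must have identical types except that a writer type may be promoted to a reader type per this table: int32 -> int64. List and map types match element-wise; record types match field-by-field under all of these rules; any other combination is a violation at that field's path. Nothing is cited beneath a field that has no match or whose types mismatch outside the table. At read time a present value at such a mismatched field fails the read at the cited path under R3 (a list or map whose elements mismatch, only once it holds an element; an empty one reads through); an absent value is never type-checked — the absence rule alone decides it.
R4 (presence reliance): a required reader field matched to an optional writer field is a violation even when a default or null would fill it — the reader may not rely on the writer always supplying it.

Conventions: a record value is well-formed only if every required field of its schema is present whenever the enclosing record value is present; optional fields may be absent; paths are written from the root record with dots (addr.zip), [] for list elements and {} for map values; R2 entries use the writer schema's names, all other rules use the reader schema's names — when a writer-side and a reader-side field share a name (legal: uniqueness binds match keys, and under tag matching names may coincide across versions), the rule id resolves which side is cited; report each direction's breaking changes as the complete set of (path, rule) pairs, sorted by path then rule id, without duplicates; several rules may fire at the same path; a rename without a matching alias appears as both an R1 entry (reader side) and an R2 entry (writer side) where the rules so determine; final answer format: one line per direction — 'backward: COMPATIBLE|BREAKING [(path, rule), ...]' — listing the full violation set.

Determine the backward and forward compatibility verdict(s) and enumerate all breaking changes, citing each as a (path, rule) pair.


the writer's type comes first in each Ticket pair
checking backward for Ticket: reader v2 against writer v1:
  attrs: paired with writer attrs (list<string> -> list<string>; writer optional)
  audit: paired with writer audit (Contact -> Contact; writer required)
  score: paired with writer score (float32 -> float32; writer required)
  quantity: paired with writer quantity (int64 -> int64; writer required)
  writer nickname: unknown to reader
  audit.age: paired with writer audit.age (int64 -> bytes; writer optional)
  audit.checksum has no writer counterpart
  writer audit.checksum: unknown to reader
  rule R1 violated at attrs
  rule R1 violated at audit.age
  rule R3 violated at audit.age
  rule R1 violated at audit.checksum
  backward on Ticket therefore BREAKING (4)
checking forward for Ticket: reader v1 against writer v2:
  attrs: paired with writer attrs (list<string> -> list<string>; writer optional)
  audit: paired with writer audit (Contact -> Contact; writer required)
  score: paired with writer score (float32 -> float32; writer required)
  nickname has no writer counterpart
  quantity: paired with writer quantity (int64 -> int64; writer required)
  audit.age: paired with writer audit.age (bytes -> int64; writer optional)
  audit.checksum has no writer counterpart
  writer audit.checksum: unknown to reader
  rule R1 violated at attrs
  rule R1 violated at audit.age
  rule R3 violated at audit.age
  rule R1 violated at audit.checksum
  rule R1 violated at nickname
  forward on Ticket therefore BREAKING (5)

backward: BREAKING [(attrs, R1), (audit.age, R1), (audit.age, R3), (audit.checksum, R1)]; forward: BREAKING [(attrs, R1), (audit.age, R1), (audit.age, R3), (audit.checksum, R1), (nickname, R1)]


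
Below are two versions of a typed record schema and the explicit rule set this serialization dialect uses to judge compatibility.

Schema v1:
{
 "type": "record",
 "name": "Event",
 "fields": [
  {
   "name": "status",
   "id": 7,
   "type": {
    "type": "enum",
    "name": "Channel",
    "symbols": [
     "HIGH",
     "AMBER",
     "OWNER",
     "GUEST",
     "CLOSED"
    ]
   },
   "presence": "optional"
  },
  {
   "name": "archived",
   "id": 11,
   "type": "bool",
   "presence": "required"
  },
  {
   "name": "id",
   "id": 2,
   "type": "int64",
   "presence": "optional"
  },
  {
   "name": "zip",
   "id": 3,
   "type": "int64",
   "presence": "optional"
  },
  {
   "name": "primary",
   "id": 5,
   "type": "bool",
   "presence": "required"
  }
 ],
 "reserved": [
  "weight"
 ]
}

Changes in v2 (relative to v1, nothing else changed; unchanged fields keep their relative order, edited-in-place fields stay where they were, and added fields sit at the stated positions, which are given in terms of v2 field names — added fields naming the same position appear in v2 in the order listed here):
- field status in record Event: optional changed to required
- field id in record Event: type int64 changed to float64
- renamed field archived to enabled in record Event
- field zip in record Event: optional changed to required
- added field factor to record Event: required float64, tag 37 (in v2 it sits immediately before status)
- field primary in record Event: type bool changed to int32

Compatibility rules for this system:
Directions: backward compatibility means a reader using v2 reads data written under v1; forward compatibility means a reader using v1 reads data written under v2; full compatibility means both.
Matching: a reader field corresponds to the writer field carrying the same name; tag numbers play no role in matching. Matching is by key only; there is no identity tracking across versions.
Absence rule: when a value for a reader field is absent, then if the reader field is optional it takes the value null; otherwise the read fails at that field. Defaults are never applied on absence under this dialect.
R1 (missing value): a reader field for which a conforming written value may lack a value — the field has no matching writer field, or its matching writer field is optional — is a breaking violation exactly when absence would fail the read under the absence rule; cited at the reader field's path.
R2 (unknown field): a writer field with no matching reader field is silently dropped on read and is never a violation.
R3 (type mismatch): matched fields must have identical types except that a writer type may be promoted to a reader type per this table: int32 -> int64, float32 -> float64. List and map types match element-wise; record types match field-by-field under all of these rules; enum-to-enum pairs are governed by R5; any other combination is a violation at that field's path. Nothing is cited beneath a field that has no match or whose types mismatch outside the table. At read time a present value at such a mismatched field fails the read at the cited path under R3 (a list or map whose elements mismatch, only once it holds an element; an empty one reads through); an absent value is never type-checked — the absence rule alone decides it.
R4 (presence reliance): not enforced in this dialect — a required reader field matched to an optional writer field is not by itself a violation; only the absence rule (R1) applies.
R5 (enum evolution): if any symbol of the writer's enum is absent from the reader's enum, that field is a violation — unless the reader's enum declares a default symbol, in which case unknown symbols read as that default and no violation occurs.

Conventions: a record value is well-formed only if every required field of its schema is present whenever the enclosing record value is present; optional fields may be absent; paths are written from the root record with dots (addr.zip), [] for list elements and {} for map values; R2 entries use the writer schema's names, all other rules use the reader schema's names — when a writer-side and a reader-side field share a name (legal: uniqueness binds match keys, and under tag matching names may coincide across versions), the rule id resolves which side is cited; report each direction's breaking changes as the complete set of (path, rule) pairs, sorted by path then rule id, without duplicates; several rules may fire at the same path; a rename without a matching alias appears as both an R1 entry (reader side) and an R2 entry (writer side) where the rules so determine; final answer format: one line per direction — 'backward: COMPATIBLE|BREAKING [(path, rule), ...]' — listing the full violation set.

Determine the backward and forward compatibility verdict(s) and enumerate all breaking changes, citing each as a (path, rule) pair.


each type pair in Event: writer, then reader
checking backward for Event: reader v2 against writer v1:
  factor has no writer counterpart
  writer optional, Channel -> Channel: reader status maps from writer status
  enabled has no writer counterpart
  writer optional, int64 -> float64: reader id maps from writer id
  writer optional, int64 -> int64: reader zip maps from writer zip
  writer required, bool -> int32: reader primary maps from writer primary
  archived (writer side), unknown to reader
  rule R1 violated at enabled
  rule R1 violated at factor
  rule R3 violated at id
  rule R3 violated at primary
  rule R1 violated at status
  rule R1 violated at zip
  backward on Event therefore BREAKING (6)
checking forward for Event: reader v1 against writer v2:
  writer required, Channel -> Channel: reader status maps from writer status
  archived has no writer counterpart
  writer optional, float64 -> int64: reader id maps from writer id
  writer required, int64 -> int64: reader zip maps from writer zip
  writer required, int32 -> bool: reader primary maps from writer primary
  factor (writer side), unknown to reader
  enabled (writer side), unknown to reader
  rule R1 violated at archived
  rule R3 violated at id
  rule R3 violated at primary
  forward on Event therefore BREAKING (3)

backward: BREAKING [(enabled, R1), (factor, R1), (id, R3), (primary, R3), (status, R1), (zip, R1)]; forward: BREAKING [(archived, R1), (id, R3), (primary, R3)]


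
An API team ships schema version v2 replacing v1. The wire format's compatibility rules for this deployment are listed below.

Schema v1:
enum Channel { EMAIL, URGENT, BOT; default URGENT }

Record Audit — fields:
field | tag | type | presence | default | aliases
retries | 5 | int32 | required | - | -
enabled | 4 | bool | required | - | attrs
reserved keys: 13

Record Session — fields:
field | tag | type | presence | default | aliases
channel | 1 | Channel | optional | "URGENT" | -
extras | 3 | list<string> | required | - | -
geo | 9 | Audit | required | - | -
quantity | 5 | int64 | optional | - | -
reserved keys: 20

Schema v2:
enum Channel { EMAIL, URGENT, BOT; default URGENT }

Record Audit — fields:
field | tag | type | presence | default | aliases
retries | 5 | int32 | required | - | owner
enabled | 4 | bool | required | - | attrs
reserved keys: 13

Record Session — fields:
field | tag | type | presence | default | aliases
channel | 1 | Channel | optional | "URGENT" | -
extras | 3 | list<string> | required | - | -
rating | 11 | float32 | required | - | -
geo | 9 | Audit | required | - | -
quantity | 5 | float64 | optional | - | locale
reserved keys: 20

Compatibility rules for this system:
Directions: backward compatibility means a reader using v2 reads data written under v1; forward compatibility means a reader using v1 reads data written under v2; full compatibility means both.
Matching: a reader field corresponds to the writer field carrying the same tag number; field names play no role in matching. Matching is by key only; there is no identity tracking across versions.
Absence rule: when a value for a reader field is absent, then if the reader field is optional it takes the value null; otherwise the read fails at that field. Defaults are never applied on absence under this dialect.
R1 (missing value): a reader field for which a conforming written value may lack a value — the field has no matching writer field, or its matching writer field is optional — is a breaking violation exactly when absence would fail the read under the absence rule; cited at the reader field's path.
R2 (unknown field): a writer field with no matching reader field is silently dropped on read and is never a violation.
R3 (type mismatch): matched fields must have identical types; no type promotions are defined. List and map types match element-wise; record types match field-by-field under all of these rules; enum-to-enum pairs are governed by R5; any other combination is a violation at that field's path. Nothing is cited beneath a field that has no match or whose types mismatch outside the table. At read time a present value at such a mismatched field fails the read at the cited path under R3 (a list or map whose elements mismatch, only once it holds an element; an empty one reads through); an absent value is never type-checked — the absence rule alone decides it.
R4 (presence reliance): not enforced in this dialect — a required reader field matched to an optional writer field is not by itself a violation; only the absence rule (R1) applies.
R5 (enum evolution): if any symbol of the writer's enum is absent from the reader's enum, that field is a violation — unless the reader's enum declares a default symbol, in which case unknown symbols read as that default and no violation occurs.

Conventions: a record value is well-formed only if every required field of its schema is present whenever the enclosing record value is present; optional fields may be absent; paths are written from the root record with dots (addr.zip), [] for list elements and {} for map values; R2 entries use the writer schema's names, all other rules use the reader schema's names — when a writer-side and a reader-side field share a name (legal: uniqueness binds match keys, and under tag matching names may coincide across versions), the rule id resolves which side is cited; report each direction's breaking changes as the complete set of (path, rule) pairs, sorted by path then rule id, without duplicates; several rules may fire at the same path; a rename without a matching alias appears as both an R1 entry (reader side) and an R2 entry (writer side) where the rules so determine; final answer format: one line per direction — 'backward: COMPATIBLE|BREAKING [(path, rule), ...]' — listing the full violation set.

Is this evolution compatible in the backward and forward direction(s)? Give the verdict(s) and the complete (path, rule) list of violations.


backward: BREAKING [(quantity, R3), (rating, R1)]; forward: BREAKING [(quantity, R3)]

the writer's type comes first in each Session pair
backward for Session (reader v2, writer v1):
  Channel -> Channel, writer optional: channel aligns to channel
  list<string> -> list<string>, writer required: extras aligns to extras
  rating has no writer counterpart
  Audit -> Audit, writer required: geo aligns to geo
  int64 -> float64, writer optional: quantity aligns to quantity
  int32 -> int32, writer required: geo.retries aligns to geo.retries
  bool -> bool, writer required: geo.enabled aligns to geo.enabled
  rule R3 violated at quantity
  rule R1 violated at rating
  backward on Session therefore BREAKING (2)
forward for Session (reader v1, writer v2):
  Channel -> Channel, writer optional: channel aligns to channel
  list<string> -> list<string>, writer required: extras aligns to extras
  Audit -> Audit, writer required: geo aligns to geo
  float64 -> int64, writer optional: quantity aligns to quantity
  writer rating: unknown to reader
  int32 -> int32, writer required: geo.retries aligns to geo.retries
  bool -> bool, writer required: geo.enabled aligns to geo.enabled
  rule R3 violated at quantity
  forward on Session therefore BREAKING (1)


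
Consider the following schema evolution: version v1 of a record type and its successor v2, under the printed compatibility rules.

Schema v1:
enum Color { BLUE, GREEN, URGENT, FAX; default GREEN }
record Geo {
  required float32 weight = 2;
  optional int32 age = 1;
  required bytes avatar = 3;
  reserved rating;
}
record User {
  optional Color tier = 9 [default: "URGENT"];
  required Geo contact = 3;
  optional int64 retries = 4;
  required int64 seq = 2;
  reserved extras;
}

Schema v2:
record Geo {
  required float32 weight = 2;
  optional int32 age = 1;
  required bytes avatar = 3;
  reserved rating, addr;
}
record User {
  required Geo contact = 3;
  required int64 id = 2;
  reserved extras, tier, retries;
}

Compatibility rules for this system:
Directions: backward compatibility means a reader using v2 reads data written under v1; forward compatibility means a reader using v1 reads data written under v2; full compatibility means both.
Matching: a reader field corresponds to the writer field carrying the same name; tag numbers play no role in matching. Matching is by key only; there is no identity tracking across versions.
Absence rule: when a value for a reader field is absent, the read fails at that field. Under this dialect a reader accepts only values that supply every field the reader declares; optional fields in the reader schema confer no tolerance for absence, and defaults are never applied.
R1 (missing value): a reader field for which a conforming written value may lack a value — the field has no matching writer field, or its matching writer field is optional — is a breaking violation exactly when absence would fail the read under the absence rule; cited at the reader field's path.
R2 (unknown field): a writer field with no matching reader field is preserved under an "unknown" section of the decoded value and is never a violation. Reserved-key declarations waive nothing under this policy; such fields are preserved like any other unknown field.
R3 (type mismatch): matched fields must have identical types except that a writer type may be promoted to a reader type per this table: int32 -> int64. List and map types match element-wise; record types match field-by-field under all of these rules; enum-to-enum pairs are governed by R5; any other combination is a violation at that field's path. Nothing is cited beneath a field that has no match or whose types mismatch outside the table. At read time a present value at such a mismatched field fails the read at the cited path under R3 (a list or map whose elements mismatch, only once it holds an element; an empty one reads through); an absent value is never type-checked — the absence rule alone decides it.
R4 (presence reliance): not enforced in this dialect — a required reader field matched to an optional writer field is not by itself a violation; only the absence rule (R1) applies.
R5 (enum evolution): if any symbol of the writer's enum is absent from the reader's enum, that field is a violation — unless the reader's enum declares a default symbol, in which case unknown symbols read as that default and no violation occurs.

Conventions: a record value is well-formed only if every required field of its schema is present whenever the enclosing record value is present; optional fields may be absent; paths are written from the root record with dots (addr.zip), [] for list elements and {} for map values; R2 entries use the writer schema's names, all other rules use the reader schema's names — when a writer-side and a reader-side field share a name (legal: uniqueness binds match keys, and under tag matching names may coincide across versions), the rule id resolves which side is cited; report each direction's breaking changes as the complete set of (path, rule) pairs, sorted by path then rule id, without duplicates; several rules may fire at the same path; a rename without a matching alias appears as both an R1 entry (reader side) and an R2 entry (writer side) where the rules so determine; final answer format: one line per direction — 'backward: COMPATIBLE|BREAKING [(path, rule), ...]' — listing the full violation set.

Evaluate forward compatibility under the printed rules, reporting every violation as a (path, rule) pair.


forward: BREAKING [(contact.age, R1), (retries, R1), (seq, R1), (tier, R1)]

the writer's type comes first in each User pair
checking forward for User: reader v1 against writer v2:
  tier: no writer-side match
  writer required, Geo -> Geo: reader contact maps from writer contact
  retries: no writer-side match
  seq: no writer-side match
  writer field id has no reader counterpart
  writer required, float32 -> float32: reader contact.weight maps from writer contact.weight
  writer optional, int32 -> int32: reader contact.age maps from writer contact.age
  writer required, bytes -> bytes: reader contact.avatar maps from writer contact.avatar
  violation R1 at contact.age
  violation R1 at retries
  violation R1 at seq
  violation R1 at tier
  => forward verdict for User: BREAKING, 4 violation(s)
the other User changes do not affect what is asked:
  removed field tier from record User (its key "tier" joins the reserved list) -> its effect on User is confined to the backward direction, not asked
  removed field retries from record User (its key "retries" joins the reserved list) -> its effect on User is confined to the backward direction, not asked


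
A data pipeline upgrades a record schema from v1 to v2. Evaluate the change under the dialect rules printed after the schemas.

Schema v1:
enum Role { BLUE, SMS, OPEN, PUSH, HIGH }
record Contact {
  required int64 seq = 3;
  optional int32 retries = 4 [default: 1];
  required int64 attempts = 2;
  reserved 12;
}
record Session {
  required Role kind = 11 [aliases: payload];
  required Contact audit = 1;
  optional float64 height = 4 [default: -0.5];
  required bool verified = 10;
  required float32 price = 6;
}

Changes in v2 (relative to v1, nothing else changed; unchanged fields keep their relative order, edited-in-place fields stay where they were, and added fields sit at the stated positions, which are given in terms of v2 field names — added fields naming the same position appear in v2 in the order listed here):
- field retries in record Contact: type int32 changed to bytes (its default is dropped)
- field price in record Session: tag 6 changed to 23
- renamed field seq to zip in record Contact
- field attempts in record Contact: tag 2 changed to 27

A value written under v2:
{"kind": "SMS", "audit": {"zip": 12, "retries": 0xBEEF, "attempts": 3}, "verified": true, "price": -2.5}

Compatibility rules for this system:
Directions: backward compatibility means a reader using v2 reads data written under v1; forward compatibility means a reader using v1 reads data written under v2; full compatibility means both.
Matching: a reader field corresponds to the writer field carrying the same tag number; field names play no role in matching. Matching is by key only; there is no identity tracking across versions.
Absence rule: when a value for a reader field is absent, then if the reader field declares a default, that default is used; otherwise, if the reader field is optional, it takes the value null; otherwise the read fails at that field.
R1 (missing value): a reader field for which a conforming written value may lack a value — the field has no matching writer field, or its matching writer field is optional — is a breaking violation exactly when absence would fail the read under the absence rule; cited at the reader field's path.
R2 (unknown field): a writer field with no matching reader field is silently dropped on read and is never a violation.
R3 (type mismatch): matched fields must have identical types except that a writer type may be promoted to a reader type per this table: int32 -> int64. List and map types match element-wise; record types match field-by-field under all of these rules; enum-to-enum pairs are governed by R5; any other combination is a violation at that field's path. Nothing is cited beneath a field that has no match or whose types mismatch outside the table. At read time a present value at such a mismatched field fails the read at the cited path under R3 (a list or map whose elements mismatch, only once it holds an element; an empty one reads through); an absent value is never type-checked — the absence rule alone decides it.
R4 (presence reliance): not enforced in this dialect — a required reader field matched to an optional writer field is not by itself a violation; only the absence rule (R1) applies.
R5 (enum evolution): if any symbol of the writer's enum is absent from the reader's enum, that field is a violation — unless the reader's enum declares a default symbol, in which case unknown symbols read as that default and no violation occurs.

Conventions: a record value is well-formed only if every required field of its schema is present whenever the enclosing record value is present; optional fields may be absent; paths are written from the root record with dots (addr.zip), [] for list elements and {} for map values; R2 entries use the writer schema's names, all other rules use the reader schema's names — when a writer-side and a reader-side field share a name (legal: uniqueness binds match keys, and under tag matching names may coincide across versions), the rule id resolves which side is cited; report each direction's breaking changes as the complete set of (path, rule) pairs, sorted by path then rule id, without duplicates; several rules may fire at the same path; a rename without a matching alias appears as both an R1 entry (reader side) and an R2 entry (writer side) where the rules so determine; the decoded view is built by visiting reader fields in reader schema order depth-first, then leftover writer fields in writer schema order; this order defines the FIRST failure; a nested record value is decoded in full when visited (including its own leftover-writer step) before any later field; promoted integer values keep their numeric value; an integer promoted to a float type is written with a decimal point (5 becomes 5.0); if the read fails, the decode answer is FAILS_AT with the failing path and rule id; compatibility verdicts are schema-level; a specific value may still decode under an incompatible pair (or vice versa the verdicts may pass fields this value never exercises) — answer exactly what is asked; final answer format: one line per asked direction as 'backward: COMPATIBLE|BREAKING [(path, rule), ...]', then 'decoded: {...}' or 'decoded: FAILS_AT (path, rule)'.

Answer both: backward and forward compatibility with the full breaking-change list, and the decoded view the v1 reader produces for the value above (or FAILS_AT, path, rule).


arrows below run writer -> reader for Session
checking backward for Session: reader v2 against writer v1:
  kind: paired with writer kind (Role -> Role; writer required)
  audit: paired with writer audit (Contact -> Contact; writer required)
  height: paired with writer height (float64 -> float64; writer optional)
  verified: paired with writer verified (bool -> bool; writer required)
  price has no writer counterpart
  writer price: unknown to reader
  audit.zip: paired with writer audit.seq (int64 -> int64; writer required)
  audit.retries: paired with writer audit.retries (int32 -> bytes; writer optional)
  audit.attempts has no writer counterpart
  writer audit.attempts: unknown to reader
  R1 fires at audit.attempts
  R3 fires at audit.retries
  R1 fires at price
  => backward verdict for Session: BREAKING, 3 violation(s)
checking forward for Session: reader v1 against writer v2:
  kind: paired with writer kind (Role -> Role; writer required)
  audit: paired with writer audit (Contact -> Contact; writer required)
  height: paired with writer height (float64 -> float64; writer optional)
  verified: paired with writer verified (bool -> bool; writer required)
  price has no writer counterpart
  writer price: unknown to reader
  audit.seq: paired with writer audit.zip (int64 -> int64; writer required)
  audit.retries: paired with writer audit.retries (bytes -> int32; writer optional)
  audit.attempts has no writer counterpart
  writer audit.attempts: unknown to reader
  R1 fires at audit.attempts
  R3 fires at audit.retries
  R1 fires at price
  => forward verdict for Session: BREAKING, 3 violation(s)
migrating the Session value to v1:
  kind := "SMS"
  audit.seq := 12 (from writer zip)
  read fails at audit.retries under R3
  => FAILS_AT (audit.retries, R3)

backward: BREAKING [(audit.attempts, R1), (audit.retries, R3), (price, R1)]; forward: BREAKING [(audit.attempts, R1), (audit.retries, R3), (price, R1)]; decoded: FAILS_AT (audit.retries, R3)


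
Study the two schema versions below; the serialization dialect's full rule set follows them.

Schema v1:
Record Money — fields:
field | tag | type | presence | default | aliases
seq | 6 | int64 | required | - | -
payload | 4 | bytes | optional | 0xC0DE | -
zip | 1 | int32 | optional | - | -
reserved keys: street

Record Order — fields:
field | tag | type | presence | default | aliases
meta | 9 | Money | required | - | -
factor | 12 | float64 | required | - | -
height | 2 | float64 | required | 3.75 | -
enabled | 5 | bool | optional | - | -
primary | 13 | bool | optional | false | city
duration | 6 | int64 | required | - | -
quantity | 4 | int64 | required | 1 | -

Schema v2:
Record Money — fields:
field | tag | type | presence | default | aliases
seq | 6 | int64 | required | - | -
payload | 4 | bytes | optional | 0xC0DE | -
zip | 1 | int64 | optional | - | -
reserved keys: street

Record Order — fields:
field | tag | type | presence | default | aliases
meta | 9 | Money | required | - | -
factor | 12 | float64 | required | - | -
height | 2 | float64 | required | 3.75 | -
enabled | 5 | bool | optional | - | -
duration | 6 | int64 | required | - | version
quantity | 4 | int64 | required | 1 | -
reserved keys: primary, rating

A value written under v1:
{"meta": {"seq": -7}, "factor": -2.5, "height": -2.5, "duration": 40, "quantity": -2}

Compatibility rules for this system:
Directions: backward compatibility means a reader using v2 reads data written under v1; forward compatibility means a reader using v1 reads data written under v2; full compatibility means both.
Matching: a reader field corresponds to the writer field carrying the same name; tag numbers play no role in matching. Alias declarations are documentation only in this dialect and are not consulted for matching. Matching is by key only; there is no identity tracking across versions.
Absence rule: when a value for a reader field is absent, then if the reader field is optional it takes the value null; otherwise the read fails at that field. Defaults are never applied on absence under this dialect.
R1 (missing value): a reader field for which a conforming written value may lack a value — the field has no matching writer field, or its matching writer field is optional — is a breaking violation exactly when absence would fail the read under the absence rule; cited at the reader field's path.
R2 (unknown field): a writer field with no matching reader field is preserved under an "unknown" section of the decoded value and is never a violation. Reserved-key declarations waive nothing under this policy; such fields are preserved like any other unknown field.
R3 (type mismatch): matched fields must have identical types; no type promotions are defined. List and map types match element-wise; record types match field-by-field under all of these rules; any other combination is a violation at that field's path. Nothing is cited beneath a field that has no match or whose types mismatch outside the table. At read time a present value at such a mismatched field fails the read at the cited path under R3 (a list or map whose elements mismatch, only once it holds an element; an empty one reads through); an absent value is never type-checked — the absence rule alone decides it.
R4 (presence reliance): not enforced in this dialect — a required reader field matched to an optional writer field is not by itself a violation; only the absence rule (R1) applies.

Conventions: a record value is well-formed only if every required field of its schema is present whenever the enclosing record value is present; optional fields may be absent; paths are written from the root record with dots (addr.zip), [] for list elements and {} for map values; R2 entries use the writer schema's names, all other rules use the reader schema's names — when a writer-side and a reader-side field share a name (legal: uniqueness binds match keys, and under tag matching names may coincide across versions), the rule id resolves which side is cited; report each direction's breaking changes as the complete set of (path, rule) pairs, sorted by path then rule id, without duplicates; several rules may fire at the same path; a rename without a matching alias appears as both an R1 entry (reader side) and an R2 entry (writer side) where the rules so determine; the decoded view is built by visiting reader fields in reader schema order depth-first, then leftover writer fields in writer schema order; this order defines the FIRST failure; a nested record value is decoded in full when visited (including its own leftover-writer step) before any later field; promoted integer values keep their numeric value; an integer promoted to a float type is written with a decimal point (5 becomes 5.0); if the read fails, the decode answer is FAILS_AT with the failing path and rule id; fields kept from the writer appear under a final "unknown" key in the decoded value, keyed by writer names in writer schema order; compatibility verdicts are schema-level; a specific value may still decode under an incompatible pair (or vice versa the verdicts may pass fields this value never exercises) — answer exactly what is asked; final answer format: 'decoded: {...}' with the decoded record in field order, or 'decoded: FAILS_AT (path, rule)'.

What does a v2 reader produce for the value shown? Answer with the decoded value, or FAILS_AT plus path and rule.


decoded: {"meta": {"seq": -7, "payload": null, "zip": null}, "factor": -2.5, "height": -2.5, "enabled": null, "duration": 40, "quantity": -2}

the writer's type comes first in each Order pair
migrating the Order value to v2:
  meta.seq := -7
  meta.payload := null (not supplied -> null)
  meta.zip := null (not supplied -> null)
  factor := -2.5
  height := -2.5
  enabled := null (not supplied -> null)
  duration := 40
  quantity := -2
  => decoded: {"meta": {"seq": -7, "payload": null, "zip": null}, "factor": -2.5, "height": -2.5, "enabled": null, "duration": 40, "quantity": -2}
ruling out the remaining Order differences:
  field zip in record Money: type int32 changed to int64 -> changes Order's schema-level verdicts only — the decode of this value is the same


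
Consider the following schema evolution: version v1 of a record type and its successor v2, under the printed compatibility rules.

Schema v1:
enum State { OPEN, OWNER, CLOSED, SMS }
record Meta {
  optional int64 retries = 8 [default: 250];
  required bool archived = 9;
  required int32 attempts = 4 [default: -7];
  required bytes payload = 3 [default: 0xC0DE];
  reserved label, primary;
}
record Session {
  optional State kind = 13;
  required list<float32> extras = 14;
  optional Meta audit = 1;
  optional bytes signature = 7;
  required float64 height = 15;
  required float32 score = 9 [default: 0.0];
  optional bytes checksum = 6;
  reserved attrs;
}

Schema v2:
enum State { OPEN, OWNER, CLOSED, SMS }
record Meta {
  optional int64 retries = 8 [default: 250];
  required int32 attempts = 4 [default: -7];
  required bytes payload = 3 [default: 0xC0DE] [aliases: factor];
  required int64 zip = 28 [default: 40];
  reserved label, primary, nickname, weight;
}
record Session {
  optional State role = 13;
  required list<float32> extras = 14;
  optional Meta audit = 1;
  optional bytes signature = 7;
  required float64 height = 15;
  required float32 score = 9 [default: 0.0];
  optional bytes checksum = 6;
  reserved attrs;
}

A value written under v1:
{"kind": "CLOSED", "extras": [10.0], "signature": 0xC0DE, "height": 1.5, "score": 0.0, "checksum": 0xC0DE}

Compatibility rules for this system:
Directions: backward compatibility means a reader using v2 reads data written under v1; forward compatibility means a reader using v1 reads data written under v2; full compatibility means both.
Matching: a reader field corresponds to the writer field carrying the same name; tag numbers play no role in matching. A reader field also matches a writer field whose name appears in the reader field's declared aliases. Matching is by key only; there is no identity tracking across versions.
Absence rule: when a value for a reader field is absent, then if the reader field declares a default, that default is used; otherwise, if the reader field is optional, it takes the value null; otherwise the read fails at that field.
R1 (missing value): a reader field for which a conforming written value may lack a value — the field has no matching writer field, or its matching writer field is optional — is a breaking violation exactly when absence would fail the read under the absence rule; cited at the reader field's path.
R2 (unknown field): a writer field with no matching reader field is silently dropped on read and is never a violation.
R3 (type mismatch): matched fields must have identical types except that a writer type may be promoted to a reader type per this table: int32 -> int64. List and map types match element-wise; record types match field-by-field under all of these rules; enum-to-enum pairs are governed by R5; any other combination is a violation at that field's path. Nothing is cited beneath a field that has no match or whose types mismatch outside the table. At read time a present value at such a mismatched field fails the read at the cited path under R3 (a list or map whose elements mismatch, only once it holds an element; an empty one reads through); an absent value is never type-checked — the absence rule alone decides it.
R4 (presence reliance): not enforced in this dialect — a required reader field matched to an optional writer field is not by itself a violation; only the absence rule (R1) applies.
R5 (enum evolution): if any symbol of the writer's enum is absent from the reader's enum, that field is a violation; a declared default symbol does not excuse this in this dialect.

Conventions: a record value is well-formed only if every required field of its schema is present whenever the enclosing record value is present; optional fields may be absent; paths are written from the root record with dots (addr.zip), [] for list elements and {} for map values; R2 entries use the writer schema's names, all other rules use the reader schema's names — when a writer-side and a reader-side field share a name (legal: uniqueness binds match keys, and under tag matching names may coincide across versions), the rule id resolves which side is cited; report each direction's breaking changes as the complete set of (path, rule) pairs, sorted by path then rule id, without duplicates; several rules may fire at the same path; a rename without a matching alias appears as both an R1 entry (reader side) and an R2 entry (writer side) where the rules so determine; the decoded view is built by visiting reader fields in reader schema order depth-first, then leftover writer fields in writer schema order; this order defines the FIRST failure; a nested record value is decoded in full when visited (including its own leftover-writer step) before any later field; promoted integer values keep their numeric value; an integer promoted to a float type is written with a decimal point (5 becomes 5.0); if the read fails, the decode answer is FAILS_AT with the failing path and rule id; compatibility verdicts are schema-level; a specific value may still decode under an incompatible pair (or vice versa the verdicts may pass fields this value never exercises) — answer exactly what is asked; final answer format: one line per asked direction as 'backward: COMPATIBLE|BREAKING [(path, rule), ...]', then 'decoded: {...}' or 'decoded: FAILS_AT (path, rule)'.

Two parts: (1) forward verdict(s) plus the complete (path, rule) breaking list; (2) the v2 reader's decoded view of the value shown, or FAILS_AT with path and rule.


the writer's type comes first in each Session pair
checking forward for Session: reader v1 against writer v2:
  kind: no writer-side match
  list<float32> -> list<float32>, writer required: extras aligns to extras
  Meta -> Meta, writer optional: audit aligns to audit
  bytes -> bytes, writer optional: signature aligns to signature
  float64 -> float64, writer required: height aligns to height
  float32 -> float32, writer required: score aligns to score
  bytes -> bytes, writer optional: checksum aligns to checksum
  writer field role has no reader counterpart
  int64 -> int64, writer optional: audit.retries aligns to audit.retries
  audit.archived: no writer-side match
  int32 -> int32, writer required: audit.attempts aligns to audit.attempts
  bytes -> bytes, writer required: audit.payload aligns to audit.payload
  writer field audit.zip has no reader counterpart
  rule R1 violated at audit.archived
  forward on Session therefore BREAKING (1)
decode walk for Session under reader schema v2:
  role := null (missing; optional => null)
  extras := [10.0]
  audit := null (missing; optional => null)
  signature := 0xC0DE
  height := 1.5
  score := 0.0
  checksum := 0xC0DE
  writer kind: no reader field; dropped
  => decoded: {"role": null, "extras": [10.0], "audit": null, "signature": 0xC0DE, "height": 1.5, "score": 0.0, "checksum": 0xC0DE}
ruling out the remaining Session differences:
  added field zip to record Meta: required int64, tag 28, default 40 (in v2 it sits last) -> inert for the asked Session verdict: nothing fires

forward: BREAKING [(audit.archived, R1)]; decoded: {"role": null, "extras": [10.0], "audit": null, "signature": 0xC0DE, "height": 1.5, "score": 0.0, "checksum": 0xC0DE}
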